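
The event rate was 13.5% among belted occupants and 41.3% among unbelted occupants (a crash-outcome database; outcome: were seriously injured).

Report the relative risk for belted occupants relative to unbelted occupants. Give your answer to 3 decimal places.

RR = 0.1350 / 0.4130 = 0.327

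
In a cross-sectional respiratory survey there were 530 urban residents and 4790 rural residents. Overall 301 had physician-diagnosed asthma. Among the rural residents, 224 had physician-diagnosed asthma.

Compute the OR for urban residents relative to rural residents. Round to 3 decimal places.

OR: 3.465

urban residents with the outcome: 301 − 224 = 77
urban residents without the outcome: 530 − 77 = 453
rural residents without the outcome: 4790 − 224 = 4566
OR = (77 × 4566) / (453 × 224) = 351582/101472 ≈ 3.465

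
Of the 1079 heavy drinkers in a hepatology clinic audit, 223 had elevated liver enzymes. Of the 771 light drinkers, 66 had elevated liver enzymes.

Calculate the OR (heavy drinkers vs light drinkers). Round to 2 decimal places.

OR = (223 × 705) / (856 × 66) = 157215/56496 ≈ 2.78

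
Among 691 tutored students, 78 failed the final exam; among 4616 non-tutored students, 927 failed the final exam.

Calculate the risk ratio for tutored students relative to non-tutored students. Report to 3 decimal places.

RR = 0.562

risk, tutored students = 78/691 = 0.1129
risk, non-tutored students = 927/4616 = 0.2008
RR = 0.1129 / 0.2008 = 0.562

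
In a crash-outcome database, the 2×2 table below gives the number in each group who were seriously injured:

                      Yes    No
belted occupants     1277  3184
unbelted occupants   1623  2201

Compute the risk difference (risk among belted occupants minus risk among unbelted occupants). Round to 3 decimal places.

risk, belted occupants = 1277/4461 = 0.2863
risk, unbelted occupants = 1623/3824 = 0.4244
risk difference = 0.2863 − 0.4244 = -0.138

RD ≈ -0.138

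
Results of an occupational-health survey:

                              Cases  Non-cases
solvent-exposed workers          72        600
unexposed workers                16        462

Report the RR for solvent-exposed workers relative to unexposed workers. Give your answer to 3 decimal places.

risk, solvent-exposed workers = 72/672 = 0.10714
risk, unexposed workers = 16/478 = 0.03347
RR = 0.10714 / 0.03347 = 3.201

3.201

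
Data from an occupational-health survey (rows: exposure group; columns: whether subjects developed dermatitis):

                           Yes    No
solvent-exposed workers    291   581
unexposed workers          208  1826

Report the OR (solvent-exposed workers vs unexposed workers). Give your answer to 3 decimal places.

OR = (291 × 1826) / (581 × 208) = 531366/120848 ≈ 4.397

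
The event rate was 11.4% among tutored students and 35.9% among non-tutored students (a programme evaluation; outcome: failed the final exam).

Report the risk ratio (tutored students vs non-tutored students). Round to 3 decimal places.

RR = 0.1140 / 0.3590 = 0.318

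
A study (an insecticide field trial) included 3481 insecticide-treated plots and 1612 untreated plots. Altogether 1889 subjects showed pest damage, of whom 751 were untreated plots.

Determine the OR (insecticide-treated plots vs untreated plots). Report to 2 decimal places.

0.56

insecticide-treated plots with the outcome: 1889 − 751 = 1138
insecticide-treated plots without the outcome: 3481 − 1138 = 2343
untreated plots without the outcome: 1612 − 751 = 861
odds, insecticide-treated plots = 1138/2343 = 0.4857
odds, untreated plots = 751/861 = 0.8722
OR = 0.4857 / 0.8722 = 0.56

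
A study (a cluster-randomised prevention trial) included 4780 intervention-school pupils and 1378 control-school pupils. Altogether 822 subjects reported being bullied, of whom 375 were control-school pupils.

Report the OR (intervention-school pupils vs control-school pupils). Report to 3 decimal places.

OR ≈ 0.276

intervention-school pupils with the outcome: 822 − 375 = 447
intervention-school pupils without the outcome: 4780 − 447 = 4333
control-school pupils without the outcome: 1378 − 375 = 1003
odds, intervention-school pupils = 447/4333 = 0.1032
odds, control-school pupils = 375/1003 = 0.3739
OR = 0.1032 / 0.3739 = 0.276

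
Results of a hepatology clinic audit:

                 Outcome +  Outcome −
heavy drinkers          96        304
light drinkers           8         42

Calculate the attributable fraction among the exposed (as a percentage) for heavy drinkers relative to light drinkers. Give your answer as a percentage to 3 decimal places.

risk, heavy drinkers = 96/400 = 0.2400
risk, light drinkers = 8/50 = 0.1600
AR% = (0.2400 − 0.1600) / 0.2400 = 0.3333 → 33.333%

AR% ≈ 33.333%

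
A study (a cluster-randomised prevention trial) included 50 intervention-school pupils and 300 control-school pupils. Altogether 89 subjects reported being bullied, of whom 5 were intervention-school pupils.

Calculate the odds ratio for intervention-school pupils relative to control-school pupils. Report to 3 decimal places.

OR: 0.286

intervention-school pupils without the outcome: 50 − 5 = 45
control-school pupils with the outcome: 89 − 5 = 84
control-school pupils without the outcome: 300 − 84 = 216
OR = (5 × 216) / (45 × 84) = 1080/3780 ≈ 0.286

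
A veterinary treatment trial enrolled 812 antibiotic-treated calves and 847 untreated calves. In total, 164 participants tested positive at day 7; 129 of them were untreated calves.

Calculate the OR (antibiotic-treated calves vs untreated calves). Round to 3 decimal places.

antibiotic-treated calves with the outcome: 164 − 129 = 35
antibiotic-treated calves without the outcome: 812 − 35 = 777
untreated calves without the outcome: 847 − 129 = 718
OR = (35 × 718) / (777 × 129) = 25130/100233 ≈ 0.251

OR: 0.251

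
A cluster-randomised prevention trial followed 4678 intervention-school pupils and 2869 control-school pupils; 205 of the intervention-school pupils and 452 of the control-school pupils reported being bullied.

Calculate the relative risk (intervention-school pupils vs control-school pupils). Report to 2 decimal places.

risk, intervention-school pupils = 205/4678 = 0.04382
risk, control-school pupils = 452/2869 = 0.15755
RR = 0.04382 / 0.15755 = 0.28

RR = 0.28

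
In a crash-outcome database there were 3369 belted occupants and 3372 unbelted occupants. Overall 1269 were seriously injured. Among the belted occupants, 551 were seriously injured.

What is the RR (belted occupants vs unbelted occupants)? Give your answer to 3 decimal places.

0.768

belted occupants without the outcome: 3369 − 551 = 2818
unbelted occupants with the outcome: 1269 − 551 = 718
unbelted occupants without the outcome: 3372 − 718 = 2654
risk, belted occupants = 551/3369 = 0.1636
risk, unbelted occupants = 718/3372 = 0.2129
RR = 0.1636 / 0.2129 = 0.768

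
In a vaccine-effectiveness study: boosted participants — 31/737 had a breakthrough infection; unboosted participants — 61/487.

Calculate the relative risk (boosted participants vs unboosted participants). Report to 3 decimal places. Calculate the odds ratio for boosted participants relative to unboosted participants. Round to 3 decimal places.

RR = 0.336; OR = 0.307

risk, boosted participants = 31/737 = 0.04206
risk, unboosted participants = 61/487 = 0.12526
RR = 0.04206 / 0.12526 = 0.336
OR = (31 × 426) / (706 × 61) = 13206/43066 ≈ 0.307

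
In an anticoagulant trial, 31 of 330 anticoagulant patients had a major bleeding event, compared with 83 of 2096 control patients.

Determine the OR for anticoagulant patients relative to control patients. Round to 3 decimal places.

2.515

odds, anticoagulant patients = 31/299 = 0.10368
odds, control patients = 83/2013 = 0.04123
OR = 0.10368 / 0.04123 = 2.515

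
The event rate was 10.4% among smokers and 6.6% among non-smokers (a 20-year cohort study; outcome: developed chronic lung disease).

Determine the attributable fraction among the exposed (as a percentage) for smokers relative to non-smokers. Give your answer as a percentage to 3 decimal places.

AR% = (0.1040 − 0.0660) / 0.1040 = 0.3654 → 36.538%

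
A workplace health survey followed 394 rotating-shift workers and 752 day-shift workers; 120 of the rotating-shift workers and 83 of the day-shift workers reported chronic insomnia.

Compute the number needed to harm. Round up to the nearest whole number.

NNH = 6

risk, rotating-shift workers = 120/394 = 0.304569
risk, day-shift workers = 83/752 = 0.110372
absolute risk difference = 0.194196
1 / 0.194196 = 5.149 → round up → 6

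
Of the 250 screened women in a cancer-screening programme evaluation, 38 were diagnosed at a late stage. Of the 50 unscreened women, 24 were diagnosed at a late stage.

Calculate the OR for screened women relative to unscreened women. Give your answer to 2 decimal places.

OR = (38 × 26) / (212 × 24) = 988/5088 ≈ 0.19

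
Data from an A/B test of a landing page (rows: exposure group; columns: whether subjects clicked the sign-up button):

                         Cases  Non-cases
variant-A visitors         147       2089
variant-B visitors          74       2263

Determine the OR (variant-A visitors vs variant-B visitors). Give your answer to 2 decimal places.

OR = (147 × 2263) / (2089 × 74) = 332661/154586 ≈ 2.15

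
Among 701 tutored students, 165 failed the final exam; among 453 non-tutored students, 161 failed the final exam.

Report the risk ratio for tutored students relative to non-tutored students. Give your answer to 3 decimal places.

RR ≈ 0.662

risk, tutored students = 165/701 = 0.2354
risk, non-tutored students = 161/453 = 0.3554
RR = 0.2354 / 0.3554 = 0.662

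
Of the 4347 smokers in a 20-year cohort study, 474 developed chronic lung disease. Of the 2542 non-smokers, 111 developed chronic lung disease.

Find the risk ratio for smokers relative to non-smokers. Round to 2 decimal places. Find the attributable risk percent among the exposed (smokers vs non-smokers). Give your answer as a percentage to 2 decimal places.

RR = 2.50; AR% = 59.95%

risk, smokers = 474/4347 = 0.10904
risk, non-smokers = 111/2542 = 0.04367
RR = 0.10904 / 0.04367 = 2.50
AR% = (0.10904 − 0.04367) / 0.10904 = 0.5995 → 59.95%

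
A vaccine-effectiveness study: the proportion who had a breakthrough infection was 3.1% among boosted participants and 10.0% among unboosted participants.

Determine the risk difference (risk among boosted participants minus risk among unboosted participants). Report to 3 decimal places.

risk difference = 0.03100 − 0.10000 = -0.069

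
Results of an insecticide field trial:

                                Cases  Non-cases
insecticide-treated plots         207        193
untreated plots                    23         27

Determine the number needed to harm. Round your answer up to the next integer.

risk, insecticide-treated plots = 207/400 = 0.517500
risk, untreated plots = 23/50 = 0.460000
absolute risk difference = 0.057500
1 / 0.057500 = 17.391 → round up → 18

NNH: 18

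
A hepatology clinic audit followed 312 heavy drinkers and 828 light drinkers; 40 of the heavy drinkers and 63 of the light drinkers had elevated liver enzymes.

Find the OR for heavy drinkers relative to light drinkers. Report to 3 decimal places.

OR = (40 × 765) / (272 × 63) = 30600/17136 ≈ 1.786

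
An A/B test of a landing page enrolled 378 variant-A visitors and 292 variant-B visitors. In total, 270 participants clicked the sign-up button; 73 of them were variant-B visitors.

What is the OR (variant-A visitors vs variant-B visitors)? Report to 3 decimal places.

3.265

variant-A visitors with the outcome: 270 − 73 = 197
variant-A visitors without the outcome: 378 − 197 = 181
variant-B visitors without the outcome: 292 − 73 = 219
OR = (197 × 219) / (181 × 73) = 43143/13213 ≈ 3.265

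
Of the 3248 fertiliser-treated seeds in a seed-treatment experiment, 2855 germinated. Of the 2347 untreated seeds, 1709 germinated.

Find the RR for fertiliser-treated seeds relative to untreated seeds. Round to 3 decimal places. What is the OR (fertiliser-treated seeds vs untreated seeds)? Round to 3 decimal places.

risk, fertiliser-treated seeds = 2855/3248 = 0.8790
risk, untreated seeds = 1709/2347 = 0.7282
RR = 0.8790 / 0.7282 = 1.207
OR = (2855 × 638) / (393 × 1709) = 1821490/671637 ≈ 2.712

RR = 1.207; OR = 2.712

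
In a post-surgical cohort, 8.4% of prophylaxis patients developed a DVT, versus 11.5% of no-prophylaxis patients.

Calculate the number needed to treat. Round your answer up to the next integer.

33

absolute risk difference = 0.031000
1 / 0.031000 = 32.258 → round up → 33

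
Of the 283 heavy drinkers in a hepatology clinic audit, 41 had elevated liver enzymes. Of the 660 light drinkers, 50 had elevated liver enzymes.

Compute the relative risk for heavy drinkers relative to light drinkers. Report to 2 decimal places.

risk, heavy drinkers = 41/283 = 0.1449
risk, light drinkers = 50/660 = 0.0758
RR = 0.1449 / 0.0758 = 1.91

1.91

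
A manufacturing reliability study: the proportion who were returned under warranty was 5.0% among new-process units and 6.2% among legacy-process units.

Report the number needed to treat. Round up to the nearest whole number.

84

absolute risk difference = 0.012000
1 / 0.012000 = 83.333 → round up → 84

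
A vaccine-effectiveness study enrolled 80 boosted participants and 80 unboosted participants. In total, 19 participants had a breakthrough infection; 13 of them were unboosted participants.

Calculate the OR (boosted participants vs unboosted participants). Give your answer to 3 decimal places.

0.418

boosted participants with the outcome: 19 − 13 = 6
boosted participants without the outcome: 80 − 6 = 74
unboosted participants without the outcome: 80 − 13 = 67
OR = (6 × 67) / (74 × 13) = 402/962 ≈ 0.418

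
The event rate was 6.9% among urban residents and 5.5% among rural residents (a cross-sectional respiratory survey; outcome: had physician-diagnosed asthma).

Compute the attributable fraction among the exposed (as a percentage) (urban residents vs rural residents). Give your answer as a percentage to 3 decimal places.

AR% = (0.0690 − 0.0550) / 0.0690 = 0.2029 → 20.290%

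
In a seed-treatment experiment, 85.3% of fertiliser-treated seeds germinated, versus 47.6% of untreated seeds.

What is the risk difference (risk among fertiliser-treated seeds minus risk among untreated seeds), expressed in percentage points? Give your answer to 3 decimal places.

risk difference = 0.8530 − 0.4760 = 0.3770 → 37.700 percentage points

RD: 37.700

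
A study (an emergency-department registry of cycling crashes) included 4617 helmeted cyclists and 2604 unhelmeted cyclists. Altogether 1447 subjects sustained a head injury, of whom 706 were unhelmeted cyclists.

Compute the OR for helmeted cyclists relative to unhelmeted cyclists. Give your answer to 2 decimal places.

OR: 0.51

helmeted cyclists with the outcome: 1447 − 706 = 741
helmeted cyclists without the outcome: 4617 − 741 = 3876
unhelmeted cyclists without the outcome: 2604 − 706 = 1898
odds, helmeted cyclists = 741/3876 = 0.1912
odds, unhelmeted cyclists = 706/1898 = 0.3720
OR = 0.1912 / 0.3720 = 0.51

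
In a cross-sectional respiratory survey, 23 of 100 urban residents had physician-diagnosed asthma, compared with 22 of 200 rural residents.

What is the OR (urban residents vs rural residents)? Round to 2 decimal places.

OR = (23 × 178) / (77 × 22) = 4094/1694 ≈ 2.42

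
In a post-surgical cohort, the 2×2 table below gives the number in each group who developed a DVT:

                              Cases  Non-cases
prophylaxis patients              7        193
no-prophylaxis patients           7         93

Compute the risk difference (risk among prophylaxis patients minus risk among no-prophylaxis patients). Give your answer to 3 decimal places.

-0.035

risk, prophylaxis patients = 7/200 = 0.03500
risk, no-prophylaxis patients = 7/100 = 0.07000
risk difference = 0.03500 − 0.07000 = -0.035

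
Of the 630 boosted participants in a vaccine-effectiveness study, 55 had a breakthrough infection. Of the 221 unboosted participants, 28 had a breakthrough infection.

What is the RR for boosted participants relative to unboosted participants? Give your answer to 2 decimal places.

RR ≈ 0.69

risk, boosted participants = 55/630 = 0.0873
risk, unboosted participants = 28/221 = 0.1267
RR = 0.0873 / 0.1267 = 0.69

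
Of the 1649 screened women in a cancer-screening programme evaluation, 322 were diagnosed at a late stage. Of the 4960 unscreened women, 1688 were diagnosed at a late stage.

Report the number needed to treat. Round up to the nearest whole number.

NNT = 7

risk, screened women = 322/1649 = 0.195270
risk, unscreened women = 1688/4960 = 0.340323
absolute risk difference = 0.145053
1 / 0.145053 = 6.894 → round up → 7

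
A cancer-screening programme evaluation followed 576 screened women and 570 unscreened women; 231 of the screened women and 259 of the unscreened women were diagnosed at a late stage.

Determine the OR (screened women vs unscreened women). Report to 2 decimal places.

0.80

odds, screened women = 231/345 = 0.6696
odds, unscreened women = 259/311 = 0.8328
OR = 0.6696 / 0.8328 = 0.80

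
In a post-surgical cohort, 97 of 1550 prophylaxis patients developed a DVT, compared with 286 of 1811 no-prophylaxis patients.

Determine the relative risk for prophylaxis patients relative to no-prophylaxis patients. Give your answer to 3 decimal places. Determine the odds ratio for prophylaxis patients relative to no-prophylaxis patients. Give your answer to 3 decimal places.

risk, prophylaxis patients = 97/1550 = 0.0626
risk, no-prophylaxis patients = 286/1811 = 0.1579
RR = 0.0626 / 0.1579 = 0.396
odds, prophylaxis patients = 97/1453 = 0.0668
odds, no-prophylaxis patients = 286/1525 = 0.1875
OR = 0.0668 / 0.1875 = 0.356

RR = 0.396; OR = 0.356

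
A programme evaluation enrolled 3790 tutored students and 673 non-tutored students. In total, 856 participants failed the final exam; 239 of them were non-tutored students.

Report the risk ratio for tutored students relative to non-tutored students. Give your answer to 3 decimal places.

RR: 0.458

tutored students with the outcome: 856 − 239 = 617
tutored students without the outcome: 3790 − 617 = 3173
non-tutored students without the outcome: 673 − 239 = 434
risk, tutored students = 617/3790 = 0.1628
risk, non-tutored students = 239/673 = 0.3551
RR = 0.1628 / 0.3551 = 0.458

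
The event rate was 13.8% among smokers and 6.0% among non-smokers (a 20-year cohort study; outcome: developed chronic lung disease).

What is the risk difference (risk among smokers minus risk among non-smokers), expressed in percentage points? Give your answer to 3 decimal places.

risk difference = 0.1380 − 0.0600 = 0.0780 → 7.800 percentage points

7.800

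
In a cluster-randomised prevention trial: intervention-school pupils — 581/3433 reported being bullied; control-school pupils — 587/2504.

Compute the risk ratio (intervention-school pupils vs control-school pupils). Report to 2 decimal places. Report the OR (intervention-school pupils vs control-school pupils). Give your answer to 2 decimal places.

RR = 0.72; OR = 0.67

risk, intervention-school pupils = 581/3433 = 0.1692
risk, control-school pupils = 587/2504 = 0.2344
RR = 0.1692 / 0.2344 = 0.72
OR = (581 × 1917) / (2852 × 587) = 1113777/1674124 ≈ 0.67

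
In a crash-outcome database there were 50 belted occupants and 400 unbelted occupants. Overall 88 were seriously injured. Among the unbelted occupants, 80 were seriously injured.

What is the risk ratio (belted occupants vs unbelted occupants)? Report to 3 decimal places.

RR = 0.800

belted occupants with the outcome: 88 − 80 = 8
belted occupants without the outcome: 50 − 8 = 42
unbelted occupants without the outcome: 400 − 80 = 320
risk, belted occupants = 8/50 = 0.1600
risk, unbelted occupants = 80/400 = 0.2000
RR = 0.1600 / 0.2000 = 0.800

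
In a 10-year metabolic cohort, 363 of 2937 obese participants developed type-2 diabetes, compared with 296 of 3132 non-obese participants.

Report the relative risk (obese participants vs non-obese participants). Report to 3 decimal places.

RR ≈ 1.308

risk, obese participants = 363/2937 = 0.1236
risk, non-obese participants = 296/3132 = 0.0945
RR = 0.1236 / 0.0945 = 1.308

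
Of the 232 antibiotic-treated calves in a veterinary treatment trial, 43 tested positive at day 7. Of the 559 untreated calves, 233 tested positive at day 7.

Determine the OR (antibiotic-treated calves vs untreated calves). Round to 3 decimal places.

OR = (43 × 326) / (189 × 233) = 14018/44037 ≈ 0.318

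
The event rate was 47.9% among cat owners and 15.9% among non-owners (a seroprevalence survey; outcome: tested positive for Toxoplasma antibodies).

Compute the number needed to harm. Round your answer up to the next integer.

4

absolute risk difference = 0.320000
1 / 0.320000 = 3.125 → round up → 4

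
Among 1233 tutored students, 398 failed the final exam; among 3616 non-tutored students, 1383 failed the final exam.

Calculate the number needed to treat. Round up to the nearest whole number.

risk, tutored students = 398/1233 = 0.322790
risk, non-tutored students = 1383/3616 = 0.382467
absolute risk difference = 0.059677
1 / 0.059677 = 16.757 → round up → 17

NNT ≈ 17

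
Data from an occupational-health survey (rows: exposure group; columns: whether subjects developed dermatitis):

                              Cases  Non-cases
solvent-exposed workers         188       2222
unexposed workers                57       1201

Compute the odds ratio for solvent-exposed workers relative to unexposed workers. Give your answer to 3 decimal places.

OR = (188 × 1201) / (2222 × 57) = 225788/126654 ≈ 1.783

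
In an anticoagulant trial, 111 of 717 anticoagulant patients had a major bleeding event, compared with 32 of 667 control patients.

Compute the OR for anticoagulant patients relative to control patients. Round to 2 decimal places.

OR = (111 × 635) / (606 × 32) = 70485/19392 ≈ 3.63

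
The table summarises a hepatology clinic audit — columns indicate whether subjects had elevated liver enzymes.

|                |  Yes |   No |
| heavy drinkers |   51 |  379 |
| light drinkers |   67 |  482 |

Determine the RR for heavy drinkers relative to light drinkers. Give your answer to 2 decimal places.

RR: 0.97

risk, heavy drinkers = 51/430 = 0.1186
risk, light drinkers = 67/549 = 0.1220
RR = 0.1186 / 0.1220 = 0.97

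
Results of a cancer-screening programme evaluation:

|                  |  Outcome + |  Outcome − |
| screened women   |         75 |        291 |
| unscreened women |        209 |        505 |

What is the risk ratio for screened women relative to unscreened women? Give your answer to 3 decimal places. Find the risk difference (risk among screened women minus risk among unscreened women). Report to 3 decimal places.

risk, screened women = 75/366 = 0.2049
risk, unscreened women = 209/714 = 0.2927
RR = 0.2049 / 0.2927 = 0.700
risk difference = 0.2049 − 0.2927 = -0.088

RR = 0.700; RD = -0.088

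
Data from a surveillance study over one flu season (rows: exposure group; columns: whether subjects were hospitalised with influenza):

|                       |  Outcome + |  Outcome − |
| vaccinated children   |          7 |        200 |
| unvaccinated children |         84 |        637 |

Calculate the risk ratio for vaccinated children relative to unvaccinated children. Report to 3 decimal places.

risk, vaccinated children = 7/207 = 0.03382
risk, unvaccinated children = 84/721 = 0.11650
RR = 0.03382 / 0.11650 = 0.290

RR = 0.290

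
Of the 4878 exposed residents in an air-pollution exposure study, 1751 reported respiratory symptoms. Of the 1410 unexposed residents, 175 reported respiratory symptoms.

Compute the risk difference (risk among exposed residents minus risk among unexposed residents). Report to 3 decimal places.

0.235

risk, exposed residents = 1751/4878 = 0.3590
risk, unexposed residents = 175/1410 = 0.1241
risk difference = 0.3590 − 0.1241 = 0.235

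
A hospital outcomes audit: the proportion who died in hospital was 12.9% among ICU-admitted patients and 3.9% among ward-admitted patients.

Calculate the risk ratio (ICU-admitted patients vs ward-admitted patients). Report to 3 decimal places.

RR = 0.12900 / 0.03900 = 3.308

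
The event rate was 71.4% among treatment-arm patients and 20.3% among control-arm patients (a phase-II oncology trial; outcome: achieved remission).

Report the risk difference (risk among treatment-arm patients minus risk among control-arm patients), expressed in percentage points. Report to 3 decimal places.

RD ≈ 51.100

risk difference = 0.7140 − 0.2030 = 0.5110 → 51.100 percentage points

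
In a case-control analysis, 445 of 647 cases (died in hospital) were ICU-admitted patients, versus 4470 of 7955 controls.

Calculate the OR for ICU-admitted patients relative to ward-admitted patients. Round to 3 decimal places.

OR = (445 × 3485) / (4470 × 202) = 1550825/902940 ≈ 1.718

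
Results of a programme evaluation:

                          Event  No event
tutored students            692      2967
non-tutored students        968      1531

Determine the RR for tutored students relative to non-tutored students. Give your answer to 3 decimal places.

risk, tutored students = 692/3659 = 0.1891
risk, non-tutored students = 968/2499 = 0.3874
RR = 0.1891 / 0.3874 = 0.488

0.488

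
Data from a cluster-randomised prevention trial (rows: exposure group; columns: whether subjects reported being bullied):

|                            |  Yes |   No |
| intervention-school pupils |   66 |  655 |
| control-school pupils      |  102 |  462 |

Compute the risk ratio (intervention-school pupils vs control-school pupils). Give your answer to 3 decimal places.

0.506

risk, intervention-school pupils = 66/721 = 0.0915
risk, control-school pupils = 102/564 = 0.1809
RR = 0.0915 / 0.1809 = 0.506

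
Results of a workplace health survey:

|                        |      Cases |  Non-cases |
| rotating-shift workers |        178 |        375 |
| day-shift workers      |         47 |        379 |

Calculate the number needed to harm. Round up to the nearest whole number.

risk, rotating-shift workers = 178/553 = 0.321881
risk, day-shift workers = 47/426 = 0.110329
absolute risk difference = 0.211552
1 / 0.211552 = 4.727 → round up → 5

5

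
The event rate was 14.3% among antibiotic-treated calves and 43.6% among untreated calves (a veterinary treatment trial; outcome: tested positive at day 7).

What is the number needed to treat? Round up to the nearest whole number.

absolute risk difference = 0.293000
1 / 0.293000 = 3.413 → round up → 4

4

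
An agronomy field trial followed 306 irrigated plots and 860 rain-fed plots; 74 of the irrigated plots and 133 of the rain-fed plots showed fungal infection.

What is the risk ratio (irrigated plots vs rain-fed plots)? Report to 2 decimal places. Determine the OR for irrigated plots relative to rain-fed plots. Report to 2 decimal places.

risk, irrigated plots = 74/306 = 0.2418
risk, rain-fed plots = 133/860 = 0.1547
RR = 0.2418 / 0.1547 = 1.56
odds, irrigated plots = 74/232 = 0.3190
odds, rain-fed plots = 133/727 = 0.1829
OR = 0.3190 / 0.1829 = 1.74

RR = 1.56; OR = 1.74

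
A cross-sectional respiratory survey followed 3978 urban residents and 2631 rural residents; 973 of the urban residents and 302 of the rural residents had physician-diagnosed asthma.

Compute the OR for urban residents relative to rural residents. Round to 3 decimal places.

OR = (973 × 2329) / (3005 × 302) = 2266117/907510 ≈ 2.497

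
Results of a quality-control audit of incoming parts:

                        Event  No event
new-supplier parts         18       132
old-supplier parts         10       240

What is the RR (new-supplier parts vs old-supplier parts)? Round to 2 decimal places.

RR = 3.00

risk, new-supplier parts = 18/150 = 0.12000
risk, old-supplier parts = 10/250 = 0.04000
RR = 0.12000 / 0.04000 = 3.00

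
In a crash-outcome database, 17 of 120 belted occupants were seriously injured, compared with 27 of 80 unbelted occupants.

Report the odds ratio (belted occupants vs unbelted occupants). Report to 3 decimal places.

OR = (17 × 53) / (103 × 27) = 901/2781 ≈ 0.324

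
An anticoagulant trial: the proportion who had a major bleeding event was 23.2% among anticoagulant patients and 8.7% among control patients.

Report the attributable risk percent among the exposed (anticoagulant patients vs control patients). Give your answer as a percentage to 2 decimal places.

AR% = (0.2320 − 0.0870) / 0.2320 = 0.6250 → 62.50%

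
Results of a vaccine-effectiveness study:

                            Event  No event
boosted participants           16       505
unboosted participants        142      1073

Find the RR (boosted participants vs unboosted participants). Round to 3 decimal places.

0.263

risk, boosted participants = 16/521 = 0.03071
risk, unboosted participants = 142/1215 = 0.11687
RR = 0.03071 / 0.11687 = 0.263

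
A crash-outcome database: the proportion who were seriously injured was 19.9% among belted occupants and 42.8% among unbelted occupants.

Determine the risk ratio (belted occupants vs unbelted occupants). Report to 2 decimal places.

RR = 0.1990 / 0.4280 = 0.46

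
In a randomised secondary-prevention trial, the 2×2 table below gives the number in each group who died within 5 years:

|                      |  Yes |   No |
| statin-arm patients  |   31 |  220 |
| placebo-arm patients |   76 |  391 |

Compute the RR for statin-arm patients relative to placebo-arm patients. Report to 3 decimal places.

0.759

risk, statin-arm patients = 31/251 = 0.1235
risk, placebo-arm patients = 76/467 = 0.1627
RR = 0.1235 / 0.1627 = 0.759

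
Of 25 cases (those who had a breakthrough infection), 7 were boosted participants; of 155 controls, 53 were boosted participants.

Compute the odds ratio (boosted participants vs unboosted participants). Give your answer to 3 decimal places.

0.748

odds, boosted participants = 7/53 = 0.1321
odds, unboosted participants = 18/102 = 0.1765
OR = 0.1321 / 0.1765 = 0.748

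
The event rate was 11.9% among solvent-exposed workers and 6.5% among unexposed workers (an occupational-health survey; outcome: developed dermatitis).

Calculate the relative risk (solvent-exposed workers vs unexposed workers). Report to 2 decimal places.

RR = 0.1190 / 0.0650 = 1.83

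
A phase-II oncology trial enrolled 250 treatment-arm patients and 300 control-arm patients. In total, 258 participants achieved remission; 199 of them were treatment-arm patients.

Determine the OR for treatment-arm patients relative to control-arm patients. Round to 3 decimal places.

OR ≈ 15.939

treatment-arm patients without the outcome: 250 − 199 = 51
control-arm patients with the outcome: 258 − 199 = 59
control-arm patients without the outcome: 300 − 59 = 241
OR = (199 × 241) / (51 × 59) = 47959/3009 ≈ 15.939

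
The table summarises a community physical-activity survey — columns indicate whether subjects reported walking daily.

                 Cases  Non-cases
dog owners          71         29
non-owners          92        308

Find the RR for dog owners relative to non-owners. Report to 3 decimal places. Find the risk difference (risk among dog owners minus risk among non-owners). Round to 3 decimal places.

RR = 3.087; RD = 0.480

risk, dog owners = 71/100 = 0.7100
risk, non-owners = 92/400 = 0.2300
RR = 0.7100 / 0.2300 = 3.087
risk difference = 0.7100 − 0.2300 = 0.480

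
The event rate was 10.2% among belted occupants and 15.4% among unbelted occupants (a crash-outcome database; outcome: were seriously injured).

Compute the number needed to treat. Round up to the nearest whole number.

20

absolute risk difference = 0.052000
1 / 0.052000 = 19.231 → round up → 20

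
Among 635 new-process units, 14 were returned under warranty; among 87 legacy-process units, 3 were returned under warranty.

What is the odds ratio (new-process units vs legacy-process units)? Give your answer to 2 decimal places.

0.63

odds, new-process units = 14/621 = 0.02254
odds, legacy-process units = 3/84 = 0.03571
OR = 0.02254 / 0.03571 = 0.63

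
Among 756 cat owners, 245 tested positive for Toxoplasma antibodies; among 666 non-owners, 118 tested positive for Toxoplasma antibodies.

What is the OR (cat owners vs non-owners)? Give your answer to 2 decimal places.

OR ≈ 2.23

odds, cat owners = 245/511 = 0.4795
odds, non-owners = 118/548 = 0.2153
OR = 0.4795 / 0.2153 = 2.23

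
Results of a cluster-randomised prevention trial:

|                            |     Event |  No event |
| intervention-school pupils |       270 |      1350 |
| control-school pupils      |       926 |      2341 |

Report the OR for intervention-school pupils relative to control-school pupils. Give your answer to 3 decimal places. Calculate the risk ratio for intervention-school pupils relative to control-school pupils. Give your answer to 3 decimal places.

OR = (270 × 2341) / (1350 × 926) = 632070/1250100 ≈ 0.506
risk, intervention-school pupils = 270/1620 = 0.1667
risk, control-school pupils = 926/3267 = 0.2834
RR = 0.1667 / 0.2834 = 0.588

OR = 0.506; RR = 0.588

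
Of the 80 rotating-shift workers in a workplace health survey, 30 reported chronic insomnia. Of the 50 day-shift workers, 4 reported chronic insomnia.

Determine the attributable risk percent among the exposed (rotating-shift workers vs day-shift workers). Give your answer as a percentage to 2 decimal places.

78.67%

risk, rotating-shift workers = 30/80 = 0.3750
risk, day-shift workers = 4/50 = 0.0800
AR% = (0.3750 − 0.0800) / 0.3750 = 0.7867 → 78.67%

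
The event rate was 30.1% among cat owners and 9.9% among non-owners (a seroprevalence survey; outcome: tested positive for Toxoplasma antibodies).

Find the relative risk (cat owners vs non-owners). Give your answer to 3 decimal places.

RR = 0.3010 / 0.0990 = 3.040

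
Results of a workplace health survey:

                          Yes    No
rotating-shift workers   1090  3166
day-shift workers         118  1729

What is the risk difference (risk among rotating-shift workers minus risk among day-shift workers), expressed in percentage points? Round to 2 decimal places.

19.22

risk, rotating-shift workers = 1090/4256 = 0.2561
risk, day-shift workers = 118/1847 = 0.0639
risk difference = 0.2561 − 0.0639 = 0.1922 → 19.22 percentage points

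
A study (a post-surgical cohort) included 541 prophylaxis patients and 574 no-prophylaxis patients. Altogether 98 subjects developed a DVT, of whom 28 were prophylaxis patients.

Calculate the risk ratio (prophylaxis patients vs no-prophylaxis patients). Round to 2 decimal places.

RR ≈ 0.42

prophylaxis patients without the outcome: 541 − 28 = 513
no-prophylaxis patients with the outcome: 98 − 28 = 70
no-prophylaxis patients without the outcome: 574 − 70 = 504
risk, prophylaxis patients = 28/541 = 0.0518
risk, no-prophylaxis patients = 70/574 = 0.1220
RR = 0.0518 / 0.1220 = 0.42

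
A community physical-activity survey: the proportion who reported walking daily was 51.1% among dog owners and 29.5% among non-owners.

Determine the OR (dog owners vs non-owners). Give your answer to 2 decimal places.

odds, dog owners = 0.5110/0.4890 = 1.0450
odds, non-owners = 0.2950/0.7050 = 0.4184
OR = 1.0450 / 0.4184 = 2.50

OR: 2.50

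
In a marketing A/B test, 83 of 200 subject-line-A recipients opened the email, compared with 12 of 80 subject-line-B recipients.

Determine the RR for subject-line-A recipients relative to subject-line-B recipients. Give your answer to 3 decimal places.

2.767

risk, subject-line-A recipients = 83/200 = 0.4150
risk, subject-line-B recipients = 12/80 = 0.1500
RR = 0.4150 / 0.1500 = 2.767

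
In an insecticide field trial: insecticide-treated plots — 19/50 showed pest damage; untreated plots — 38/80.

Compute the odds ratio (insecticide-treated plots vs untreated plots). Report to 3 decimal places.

odds, insecticide-treated plots = 19/31 = 0.6129
odds, untreated plots = 38/42 = 0.9048
OR = 0.6129 / 0.9048 = 0.677

0.677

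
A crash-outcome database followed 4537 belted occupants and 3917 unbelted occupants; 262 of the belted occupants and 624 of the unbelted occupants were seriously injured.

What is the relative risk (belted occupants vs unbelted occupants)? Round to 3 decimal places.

risk, belted occupants = 262/4537 = 0.0577
risk, unbelted occupants = 624/3917 = 0.1593
RR = 0.0577 / 0.1593 = 0.362

0.362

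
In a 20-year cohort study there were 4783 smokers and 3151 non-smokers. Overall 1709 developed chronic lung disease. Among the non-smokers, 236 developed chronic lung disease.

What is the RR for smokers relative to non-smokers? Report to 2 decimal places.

smokers with the outcome: 1709 − 236 = 1473
smokers without the outcome: 4783 − 1473 = 3310
non-smokers without the outcome: 3151 − 236 = 2915
risk, smokers = 1473/4783 = 0.3080
risk, non-smokers = 236/3151 = 0.0749
RR = 0.3080 / 0.0749 = 4.11

4.11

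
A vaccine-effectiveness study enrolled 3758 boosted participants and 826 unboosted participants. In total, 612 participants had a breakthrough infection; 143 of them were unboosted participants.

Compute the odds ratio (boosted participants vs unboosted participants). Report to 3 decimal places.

boosted participants with the outcome: 612 − 143 = 469
boosted participants without the outcome: 3758 − 469 = 3289
unboosted participants without the outcome: 826 − 143 = 683
OR = (469 × 683) / (3289 × 143) = 320327/470327 ≈ 0.681

OR = 0.681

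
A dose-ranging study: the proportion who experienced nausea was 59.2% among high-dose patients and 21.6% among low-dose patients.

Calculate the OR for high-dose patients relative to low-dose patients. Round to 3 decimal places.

odds, high-dose patients = 0.5920/0.4080 = 1.4510
odds, low-dose patients = 0.2160/0.7840 = 0.2755
OR = 1.4510 / 0.2755 = 5.267

OR ≈ 5.267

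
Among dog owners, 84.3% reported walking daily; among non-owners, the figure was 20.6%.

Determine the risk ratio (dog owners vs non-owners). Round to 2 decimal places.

RR = 0.8430 / 0.2060 = 4.09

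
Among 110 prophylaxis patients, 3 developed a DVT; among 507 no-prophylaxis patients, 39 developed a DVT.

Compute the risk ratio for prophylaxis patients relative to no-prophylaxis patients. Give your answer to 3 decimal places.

risk, prophylaxis patients = 3/110 = 0.02727
risk, no-prophylaxis patients = 39/507 = 0.07692
RR = 0.02727 / 0.07692 = 0.355

RR = 0.355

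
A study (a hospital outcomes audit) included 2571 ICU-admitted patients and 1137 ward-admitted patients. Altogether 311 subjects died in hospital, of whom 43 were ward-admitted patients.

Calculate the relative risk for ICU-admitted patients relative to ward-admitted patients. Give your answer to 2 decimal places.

2.76

ICU-admitted patients with the outcome: 311 − 43 = 268
ICU-admitted patients without the outcome: 2571 − 268 = 2303
ward-admitted patients without the outcome: 1137 − 43 = 1094
risk, ICU-admitted patients = 268/2571 = 0.10424
risk, ward-admitted patients = 43/1137 = 0.03782
RR = 0.10424 / 0.03782 = 2.76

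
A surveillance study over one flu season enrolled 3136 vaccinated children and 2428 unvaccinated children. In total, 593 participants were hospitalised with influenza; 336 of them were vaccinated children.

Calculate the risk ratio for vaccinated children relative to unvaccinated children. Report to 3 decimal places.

RR ≈ 1.012

vaccinated children without the outcome: 3136 − 336 = 2800
unvaccinated children with the outcome: 593 − 336 = 257
unvaccinated children without the outcome: 2428 − 257 = 2171
risk, vaccinated children = 336/3136 = 0.1071
risk, unvaccinated children = 257/2428 = 0.1058
RR = 0.1071 / 0.1058 = 1.012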